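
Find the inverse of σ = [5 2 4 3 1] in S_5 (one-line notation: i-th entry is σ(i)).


To find σ⁻¹, swap domain and range:
σ(1) = 5 → σ⁻¹(5) = 1
σ(2) = 2 → σ⁻¹(2) = 2
σ(3) = 4 → σ⁻¹(4) = 3
σ(4) = 3 → σ⁻¹(3) = 4
σ(5) = 1 → σ⁻¹(1) = 5

σ⁻¹ = [5 2 4 3 1]


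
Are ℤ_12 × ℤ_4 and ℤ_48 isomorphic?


Comparing ℤ_12 × ℤ_4 and ℤ_48:
gcd(12,4) = 4 ≠ 1. Max element order in ℤ_12×ℤ_4 is lcm(12,4) = 12 < 48, so it has no element of order 48

No, ℤ_12 × ℤ_4 ≇ ℤ_48


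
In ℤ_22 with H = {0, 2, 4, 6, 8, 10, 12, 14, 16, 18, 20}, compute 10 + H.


10 + H = {10 + h (mod 22) : h ∈ H}
10+0=10, 10+2=12, 10+4=14, 10+6=16, 10+8=18, 10+10=20, 10+12=0, 10+14=2, 10+16=4, 10+18=6, 10+20=8
10 + H = {0, 2, 4, 6, 8, 10, 12, 14, 16, 18, 20} = 0 + H

10 + H = {0, 2, 4, 6, 8, 10, 12, 14, 16, 18, 20}


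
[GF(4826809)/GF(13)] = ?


GF(4826809) = GF(13^6), so the extension degree is 6

[GF(4826809)/GF(13)] = 6


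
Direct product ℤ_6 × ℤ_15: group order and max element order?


|ℤ_6 × ℤ_15| = 6 × 15 = 90
Max element order = lcm(6,15) = 30
Cyclic? No (gcd=3)

|ℤ_6×ℤ_15| = 90, max element order = 30


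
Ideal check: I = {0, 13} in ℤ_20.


Check ideal conditions for I = {0, 13} in ℤ_20:
(1) I is an additive subgroup? No
(2) For r ∈ ℤ_20 and a ∈ I: r·a ∈ I? No  [counterexample: r=2, a=13, r·a mod 20 = 6 ∉ I]

No, I is not an ideal of ℤ_20


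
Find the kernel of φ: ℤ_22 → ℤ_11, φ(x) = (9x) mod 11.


Kernel = preimage of identity
ker(φ) = {x ∈ ℤ_22 : 9x ≡ 0 (mod 11)}. Since 11 | 22, φ is well-defined. The kernel is the cyclic subgroup ⟨11⟩ of ℤ_22 (order 2), i.e. {0, 11}

ker(φ) = {0, 11}


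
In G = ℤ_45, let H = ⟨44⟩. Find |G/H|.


|⟨44⟩| = n / gcd(44, 45) = 45 / 1 = 45
H is normal (ℤ_45 is abelian).
|G/H| = |G| / |H| = 45 / 45 = 1

|G/H| = 1


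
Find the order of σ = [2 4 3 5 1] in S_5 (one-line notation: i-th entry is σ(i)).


Cycle decomposition: (1 2 4 5)
Cycle lengths: 4
Order = lcm(4) = 4

ord(σ) = 4


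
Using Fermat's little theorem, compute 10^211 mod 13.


Fermat's little theorem: if p is prime and gcd(a,p)=1, then a^(p-1) ≡ 1 (mod p)
p = 13 is prime, gcd(10,13) = 1
Reduce exponent: 211 mod 12 = 7
So 10^211 ≡ 10^7 (mod 13)
10^7 mod 13 = 10

10^211 ≡ 10 (mod 13)


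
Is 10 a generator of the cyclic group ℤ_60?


g generates ℤ_n iff gcd(g, n) = 1
gcd(10, 60) = 10
Since gcd = 10 ≠ 1, ⟨10⟩ has order 6 < 60, so 10 is not a generator.

No, 10 does not generate ℤ_60


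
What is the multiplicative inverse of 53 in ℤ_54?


Use the extended Euclidean algorithm to write 1 = 53·s + 54·t; then s mod 54 is the inverse.
Euclidean algorithm:
  53 = 0·54 + 53
  54 = 1·53 + 1
  53 = 53·1 + 0
gcd(53,54) = 1
Back-substitution gives: 53·(-1) + 54·(1) = 1
So 53⁻¹ ≡ -1 ≡ 53 (mod 54)
Check: 53 × 53 = 2809 ≡ 1 (mod 54) ✓

53⁻¹ ≡ 53 (mod 54)


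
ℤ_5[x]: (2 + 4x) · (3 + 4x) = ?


Expand and collect like terms; reduce coefficients mod 5:
x^0: 2·3 = 6 ≡ 1 (mod 5)
x^1: 2·4 + 4·3 = 20 ≡ 0 (mod 5)
x^2: 4·4 = 16 ≡ 1 (mod 5)
Result: 1 + x^2

f · g = 1 + x^2


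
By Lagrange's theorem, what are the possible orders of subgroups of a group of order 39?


Lagrange's theorem: |H| divides |G|
|G| = 39
Divisors of 39: 1, 3, 13, 39

Possible subgroup orders: {1, 3, 13, 39}


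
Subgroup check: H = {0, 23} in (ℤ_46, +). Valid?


Subgroup test for H = {0, 23} in (ℤ_46, +):
(1) 0 ∈ H? Yes
(2) Closure: for all a,b ∈ H, (a+b) mod 46 ∈ H? Yes
(3) Inverses: for all a ∈ H, -a mod 46 ∈ H? Yes

Yes, H is a subgroup of ℤ_46


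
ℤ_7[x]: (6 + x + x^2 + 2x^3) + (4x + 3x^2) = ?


Add coefficients mod 7:
x^0: 6 + 0 = 6 (mod 7)
x^1: 1 + 4 = 5 (mod 7)
x^2: 1 + 3 = 4 (mod 7)
x^3: 2 + 0 = 2 (mod 7)
Result: 6 + 5x + 4x^2 + 2x^3

f + g = 6 + 5x + 4x^2 + 2x^3


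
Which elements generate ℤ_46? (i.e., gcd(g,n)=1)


g generates ℤ_n iff gcd(g,n) = 1
Prime factors of 46: 2, 23
Generators are g ∈ {1,...,45} not divisible by any of these primes.
Generators: {1, 3, 5, 7, 9, 11, 13, 15, 17, 19, 21, 25, 27, 29, 31, 33, 35, 37, 39, 41, 43, 45}
Number of generators = φ(46) = 22

Generators of ℤ_46 = {1, 3, 5, 7, 9, 11, 13, 15, 17, 19, 21, 25, 27, 29, 31, 33, 35, 37, 39, 41, 43, 45}


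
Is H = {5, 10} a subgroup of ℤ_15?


Subgroup test for H = {5, 10} in (ℤ_15, +):
(1) 0 ∈ H? No
(2) Closure: for all a,b ∈ H, (a+b) mod 15 ∈ H? No  [counterexample: 5 + 10 = 0 ∉ H]
(3) Inverses: for all a ∈ H, -a mod 15 ∈ H? Yes

No, H is not a subgroup of ℤ_15


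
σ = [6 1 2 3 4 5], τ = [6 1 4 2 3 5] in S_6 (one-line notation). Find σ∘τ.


σ∘τ: apply τ first, then σ
1 →τ 6 →σ 5
2 →τ 1 →σ 6
3 →τ 4 →σ 3
4 →τ 2 →σ 1
5 →τ 3 →σ 2
6 →τ 5 →σ 4

σ∘τ = [5 6 3 1 2 4]


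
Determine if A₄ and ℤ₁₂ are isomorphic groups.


Comparing A₄ and ℤ₁₂:
A₄ is non-abelian, ℤ₁₂ is abelian

No, A₄ ≇ ℤ₁₂


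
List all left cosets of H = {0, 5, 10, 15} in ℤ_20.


H = {0, 5, 10, 15}, |H| = 4
Number of cosets = |G|/|H| = 20/4 = 5
0 + H = {0, 5, 10, 15}
1 + H = {1, 6, 11, 16}
2 + H = {2, 7, 12, 17}
3 + H = {3, 8, 13, 18}
4 + H = {4, 9, 14, 19}

Cosets: 0+H={0,5,10,15}; 1+H={1,6,11,16}; 2+H={2,7,12,17}; 3+H={3,8,13,18}; 4+H={4,9,14,19}


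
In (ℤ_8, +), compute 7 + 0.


Operation: addition mod 8
7 + 0 = (a + b) mod 8 with a = 7, b = 0

7 + 0 = 7


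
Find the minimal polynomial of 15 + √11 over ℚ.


Let α = 15 + √11. Then α - 15 = √11, so (α - 15)² = 11, giving α² - 30α + 214 = 0. Degree 2 and α ∉ ℚ, so this is the minimal polynomial.

Minimal polynomial: x² - 30x + 214


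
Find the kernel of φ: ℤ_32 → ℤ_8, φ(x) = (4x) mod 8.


Kernel = preimage of identity
ker(φ) = {x ∈ ℤ_32 : 4x ≡ 0 (mod 8)}. Since 8 | 32, φ is well-defined. The kernel is the cyclic subgroup ⟨2⟩ of ℤ_32 (order 16), i.e. {0, 2, 4, 6, 8, 10, 12, 14, 16, 18, 20, 22, 24, 26, 28, 30}

ker(φ) = {0, 2, 4, 6, 8, 10, 12, 14, 16, 18, 20, 22, 24, 26, 28, 30}


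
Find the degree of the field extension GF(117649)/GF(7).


GF(117649) = GF(7^6), so the extension degree is 6

[GF(117649)/GF(7)] = 6


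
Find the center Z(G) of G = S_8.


Z(G) = {g ∈ G | gx = xg for all x ∈ G}
S_n is non-abelian for n ≥ 3; Z(S_8) is trivial

Z(S_8) = {e}


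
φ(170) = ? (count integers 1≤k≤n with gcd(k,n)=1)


Factor n: 170 = 2 × 5 × 17
φ(n) = n · ∏(1 - 1/p) over distinct primes p | n
φ(170) = 170 · (1 - 1/2) · (1 - 1/5) · (1 - 1/17) = 64

φ(170) = 64


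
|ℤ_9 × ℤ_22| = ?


|A × B| = |A| · |B|
|ℤ_9 × ℤ_22| = 9 × 22 = 198

|ℤ_9 × ℤ_22| = 198


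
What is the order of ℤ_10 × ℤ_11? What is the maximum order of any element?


|ℤ_10 × ℤ_11| = 10 × 11 = 110
Max element order = lcm(10,11) = 110
Cyclic? Yes (gcd=1)

|ℤ_10×ℤ_11| = 110, max element order = 110


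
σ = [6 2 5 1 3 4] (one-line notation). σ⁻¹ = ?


To find σ⁻¹, swap domain and range:
σ(1) = 6 → σ⁻¹(6) = 1
σ(2) = 2 → σ⁻¹(2) = 2
σ(3) = 5 → σ⁻¹(5) = 3
σ(4) = 1 → σ⁻¹(1) = 4
σ(5) = 3 → σ⁻¹(3) = 5
σ(6) = 4 → σ⁻¹(4) = 6

σ⁻¹ = [4 2 5 6 3 1]


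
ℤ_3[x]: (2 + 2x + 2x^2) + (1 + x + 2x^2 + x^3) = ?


Add coefficients mod 3:
x^0: 2 + 1 = 0 (mod 3)
x^1: 2 + 1 = 0 (mod 3)
x^2: 2 + 2 = 1 (mod 3)
x^3: 0 + 1 = 1 (mod 3)
Result: x^2 + x^3

f + g = x^2 + x^3


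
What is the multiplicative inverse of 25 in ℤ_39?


Use the extended Euclidean algorithm to write 1 = 25·s + 39·t; then s mod 39 is the inverse.
Euclidean algorithm:
  25 = 0·39 + 25
  39 = 1·25 + 14
  25 = 1·14 + 11
  14 = 1·11 + 3
  11 = 3·3 + 2
  3 = 1·2 + 1
  2 = 2·1 + 0
gcd(25,39) = 1
Back-substitution gives: 25·(-14) + 39·(9) = 1
So 25⁻¹ ≡ -14 ≡ 25 (mod 39)
Check: 25 × 25 = 625 ≡ 1 (mod 39) ✓

25⁻¹ ≡ 25 (mod 39)


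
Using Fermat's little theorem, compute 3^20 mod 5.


Fermat's little theorem: if p is prime and gcd(a,p)=1, then a^(p-1) ≡ 1 (mod p)
p = 5 is prime, gcd(3,5) = 1
Reduce exponent: 20 mod 4 = 0
So 3^20 ≡ 3^0 (mod 5)
3^0 = 1

3^20 ≡ 1 (mod 5)


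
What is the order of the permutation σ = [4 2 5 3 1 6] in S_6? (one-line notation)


Cycle decomposition: (1 4 3 5)
Cycle lengths: 4
Order = lcm(4) = 4

ord(σ) = 4


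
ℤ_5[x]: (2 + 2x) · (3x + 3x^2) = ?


Expand and collect like terms; reduce coefficients mod 5:
x^0: 2·0 = 0 ≡ 0 (mod 5)
x^1: 2·3 + 2·0 = 6 ≡ 1 (mod 5)
x^2: 2·3 + 2·3 = 12 ≡ 2 (mod 5)
x^3: 2·3 = 6 ≡ 1 (mod 5)
Result: x + 2x^2 + x^3

f · g = x + 2x^2 + x^3


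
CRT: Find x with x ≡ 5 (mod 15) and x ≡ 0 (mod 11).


m₁ = 15, m₂ = 11, gcd = 1, so CRT applies. M = m₁·m₂ = 165
Let M₁ = M/m₁ = 11, M₂ = M/m₂ = 15
Find y₁ ≡ M₁⁻¹ (mod m₁): 11⁻¹ ≡ 11 (mod 15)
Find y₂ ≡ M₂⁻¹ (mod m₂): 15⁻¹ ≡ 3 (mod 11)
x = a₁·M₁·y₁ + a₂·M₂·y₂ = 5·11·11 + 0·15·3 = 605
Reduce mod 165: x ≡ 110
Check: 110 mod 15 = 5 ✓, 110 mod 11 = 0 ✓

x ≡ 110 (mod 165)


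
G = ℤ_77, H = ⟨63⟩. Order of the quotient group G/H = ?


|⟨63⟩| = n / gcd(63, 77) = 77 / 7 = 11
H is normal (ℤ_77 is abelian).
|G/H| = |G| / |H| = 77 / 11 = 7

|G/H| = 7


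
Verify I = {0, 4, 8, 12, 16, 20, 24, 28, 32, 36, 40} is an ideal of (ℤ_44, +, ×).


Check ideal conditions for I = {0, 4, 8, 12, 16, 20, 24, 28, 32, 36, 40} in ℤ_44:
(1) I is an additive subgroup? Yes
(2) For r ∈ ℤ_44 and a ∈ I: r·a ∈ I? Yes

Yes, I is an ideal of ℤ_44


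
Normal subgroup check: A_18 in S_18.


H = A_18 in S_18
A_18 has index 2 in S_18, and every subgroup of index 2 is normal

Yes, normal subgroup


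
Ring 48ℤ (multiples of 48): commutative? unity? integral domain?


48ℤ is a commutative ring under +,× but has no multiplicative identity (1 ∉ 48ℤ); it has no zero divisors, but without unity it is not an integral domain
Commutative: Yes
Integral domain: No
Has unity: No

48ℤ (multiples of 48): Commutative=Yes, Unity=No


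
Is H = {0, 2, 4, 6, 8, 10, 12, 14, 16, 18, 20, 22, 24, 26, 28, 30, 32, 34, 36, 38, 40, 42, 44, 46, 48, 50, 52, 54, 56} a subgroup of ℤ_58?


Subgroup test for H = {0, 2, 4, 6, 8, 10, 12, 14, 16, 18, 20, 22, 24, 26, 28, 30, 32, 34, 36, 38, 40, 42, 44, 46, 48, 50, 52, 54, 56} in (ℤ_58, +):
(1) 0 ∈ H? Yes
(2) Closure: for all a,b ∈ H, (a+b) mod 58 ∈ H? Yes
(3) Inverses: for all a ∈ H, -a mod 58 ∈ H? Yes

Yes, H is a subgroup of ℤ_58


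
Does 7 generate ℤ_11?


g generates ℤ_n iff gcd(g, n) = 1
gcd(7, 11) = 1
Since gcd = 1, 7 is a generator.

Yes, 7 generates ℤ_11


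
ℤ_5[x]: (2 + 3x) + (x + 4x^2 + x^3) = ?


Add coefficients mod 5:
x^0: 2 + 0 = 2 (mod 5)
x^1: 3 + 1 = 4 (mod 5)
x^2: 0 + 4 = 4 (mod 5)
x^3: 0 + 1 = 1 (mod 5)
Result: 2 + 4x + 4x^2 + x^3

f + g = 2 + 4x + 4x^2 + x^3


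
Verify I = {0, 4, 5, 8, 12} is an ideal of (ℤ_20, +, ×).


Check ideal conditions for I = {0, 4, 5, 8, 12} in ℤ_20:
(1) I is an additive subgroup? No
(2) For r ∈ ℤ_20 and a ∈ I: r·a ∈ I? No  [counterexample: r=2, a=5, r·a mod 20 = 10 ∉ I]

No, I is not an ideal of ℤ_20


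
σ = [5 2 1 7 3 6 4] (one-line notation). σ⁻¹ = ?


To find σ⁻¹, swap domain and range:
σ(1) = 5 → σ⁻¹(5) = 1
σ(2) = 2 → σ⁻¹(2) = 2
σ(3) = 1 → σ⁻¹(1) = 3
σ(4) = 7 → σ⁻¹(7) = 4
σ(5) = 3 → σ⁻¹(3) = 5
σ(6) = 6 → σ⁻¹(6) = 6
σ(7) = 4 → σ⁻¹(4) = 7

σ⁻¹ = [3 2 5 7 1 6 4]


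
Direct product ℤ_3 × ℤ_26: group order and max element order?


|ℤ_3 × ℤ_26| = 3 × 26 = 78
Max element order = lcm(3,26) = 78
Cyclic? Yes (gcd=1)

|ℤ_3×ℤ_26| = 78, max element order = 78


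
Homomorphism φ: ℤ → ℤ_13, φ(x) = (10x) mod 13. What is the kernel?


Kernel = preimage of identity
ker(φ) = {x ∈ ℤ : 10x ≡ 0 (mod 13)}. gcd(10,13) = 1, so 10x ≡ 0 (mod 13) ⟺ x ≡ 0 (mod 13/1 = 13). Hence ker(φ) = 13ℤ

ker(φ) = 13ℤ


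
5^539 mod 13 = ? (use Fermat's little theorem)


Fermat's little theorem: if p is prime and gcd(a,p)=1, then a^(p-1) ≡ 1 (mod p)
p = 13 is prime, gcd(5,13) = 1
Reduce exponent: 539 mod 12 = 11
So 5^539 ≡ 5^11 (mod 13)
5^11 mod 13 = 8

5^539 ≡ 8 (mod 13)


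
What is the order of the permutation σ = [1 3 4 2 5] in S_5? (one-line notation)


Cycle decomposition: (2 3 4)
Cycle lengths: 3
Order = lcm(3) = 3

ord(σ) = 3


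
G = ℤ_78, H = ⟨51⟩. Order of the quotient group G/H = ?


|⟨51⟩| = n / gcd(51, 78) = 78 / 3 = 26
H is normal (ℤ_78 is abelian).
|G/H| = |G| / |H| = 78 / 26 = 3

|G/H| = 3


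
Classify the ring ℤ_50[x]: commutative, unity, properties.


ℤ_50 has zero divisors (2·25 ≡ 0), and these lift to constant zero divisors in ℤ_50[x]; so not an integral domain
Commutative: Yes
Integral domain: No
Has unity: Yes

ℤ_50[x]: Commutative=Yes, Unity=Yes


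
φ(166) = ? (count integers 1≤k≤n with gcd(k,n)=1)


Factor n: 166 = 2 × 83
φ(n) = n · ∏(1 - 1/p) over distinct primes p | n
φ(166) = 166 · (1 - 1/2) · (1 - 1/83) = 82

φ(166) = 82


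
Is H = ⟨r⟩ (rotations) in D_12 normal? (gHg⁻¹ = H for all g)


H = ⟨r⟩ (rotations) in D_12
The rotation subgroup ⟨r⟩ has index 2 in D_12, so it is normal

Yes, normal subgroup


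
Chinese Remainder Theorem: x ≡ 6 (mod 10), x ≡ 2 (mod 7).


m₁ = 10, m₂ = 7, gcd = 1, so CRT applies. M = m₁·m₂ = 70
Let M₁ = M/m₁ = 7, M₂ = M/m₂ = 10
Find y₁ ≡ M₁⁻¹ (mod m₁): 7⁻¹ ≡ 3 (mod 10)
Find y₂ ≡ M₂⁻¹ (mod m₂): 10⁻¹ ≡ 5 (mod 7)
x = a₁·M₁·y₁ + a₂·M₂·y₂ = 6·7·3 + 2·10·5 = 226
Reduce mod 70: x ≡ 16
Check: 16 mod 10 = 6 ✓, 16 mod 7 = 2 ✓

x ≡ 16 (mod 70)


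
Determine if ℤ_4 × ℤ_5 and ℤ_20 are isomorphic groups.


Comparing ℤ_4 × ℤ_5 and ℤ_20:
gcd(4,5) = 1, so ℤ_4 × ℤ_5 ≅ ℤ_20 (CRT)

Yes, ℤ_4 × ℤ_5 ≅ ℤ_20


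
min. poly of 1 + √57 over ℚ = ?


Let α = 1 + √57. Then α - 1 = √57, so (α - 1)² = 57, giving α² - 2α - 56 = 0. Degree 2 and α ∉ ℚ, so this is the minimal polynomial.

Minimal polynomial: x² - 2x - 56


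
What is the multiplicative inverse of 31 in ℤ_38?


Use the extended Euclidean algorithm to write 1 = 31·s + 38·t; then s mod 38 is the inverse.
Euclidean algorithm:
  31 = 0·38 + 31
  38 = 1·31 + 7
  31 = 4·7 + 3
  7 = 2·3 + 1
  3 = 3·1 + 0
gcd(31,38) = 1
Back-substitution gives: 31·(-11) + 38·(9) = 1
So 31⁻¹ ≡ -11 ≡ 27 (mod 38)
Check: 31 × 27 = 837 ≡ 1 (mod 38) ✓

31⁻¹ ≡ 27 (mod 38)


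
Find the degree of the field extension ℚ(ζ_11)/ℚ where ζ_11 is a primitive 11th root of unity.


[ℚ(ζ_n):ℚ] = deg Φ_n(x) = φ(n). Here φ(11) = 10

[ℚ(ζ_11)/ℚ where ζ_11 is a primitive 11th root of unity] = 10


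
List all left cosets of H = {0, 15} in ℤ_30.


H = {0, 15}, |H| = 2
Number of cosets = |G|/|H| = 30/2 = 15
0 + H = {0, 15}
1 + H = {1, 16}
2 + H = {2, 17}
3 + H = {3, 18}
4 + H = {4, 19}
5 + H = {5, 20}
6 + H = {6, 21}
7 + H = {7, 22}
8 + H = {8, 23}
9 + H = {9, 24}
10 + H = {10, 25}
11 + H = {11, 26}
12 + H = {12, 27}
13 + H = {13, 28}
14 + H = {14, 29}

Cosets: 0+H={0,15}; 1+H={1,16}; 2+H={2,17}; 3+H={3,18}; 4+H={4,19}; 5+H={5,20}; 6+H={6,21}; 7+H={7,22}; 8+H={8,23}; 9+H={9,24}; 10+H={10,25}; 11+H={11,26}; 12+H={12,27}; 13+H={13,28}; 14+H={14,29}


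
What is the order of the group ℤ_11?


ℤ_n has n elements.

|ℤ_11| = 11


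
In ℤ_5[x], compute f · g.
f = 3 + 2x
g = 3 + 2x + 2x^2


Expand and collect like terms; reduce coefficients mod 5:
x^0: 3·3 = 9 ≡ 4 (mod 5)
x^1: 3·2 + 2·3 = 12 ≡ 2 (mod 5)
x^2: 3·2 + 2·2 = 10 ≡ 0 (mod 5)
x^3: 2·2 = 4 ≡ 4 (mod 5)
Result: 4 + 2x + 4x^3

f · g = 4 + 2x + 4x^3


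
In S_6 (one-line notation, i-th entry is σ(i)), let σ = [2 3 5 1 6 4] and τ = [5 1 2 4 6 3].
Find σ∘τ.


σ∘τ: apply τ first, then σ
1 →τ 5 →σ 6
2 →τ 1 →σ 2
3 →τ 2 →σ 3
4 →τ 4 →σ 1
5 →τ 6 →σ 4
6 →τ 3 →σ 5

σ∘τ = [6 2 3 1 4 5]


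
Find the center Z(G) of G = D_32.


Z(G) = {g ∈ G | gx = xg for all x ∈ G}
For even n, Z(D_n) = {e, r^(n/2)}: the 180° rotation r^16 commutes with every reflection and rotation

Z(D_32) = {e, r^16}


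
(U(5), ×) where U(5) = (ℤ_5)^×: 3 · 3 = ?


Operation: multiplication mod 5
3 · 3 = (a × b) mod 5 with a = 3, b = 3

3 · 3 = 4


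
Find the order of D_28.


|D_n| = 2n (n rotations and n reflections)
|D_28| = 2×28 = 56

|D_28| = 56


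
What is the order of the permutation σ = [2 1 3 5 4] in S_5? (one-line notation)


Cycle decomposition: (1 2) (4 5)
Cycle lengths: 2, 2
Order = lcm(2, 2) = 2

ord(σ) = 2


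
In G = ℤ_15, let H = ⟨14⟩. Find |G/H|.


|⟨14⟩| = n / gcd(14, 15) = 15 / 1 = 15
H is normal (ℤ_15 is abelian).
|G/H| = |G| / |H| = 15 / 15 = 1

|G/H| = 1


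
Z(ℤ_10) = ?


Z(G) = {g ∈ G | gx = xg for all x ∈ G}
ℤ_10 is abelian, so Z(G) = G

Z(ℤ_10) = ℤ_10


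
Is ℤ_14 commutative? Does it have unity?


ℤ_14 is a commutative ring with unity 1; 14 = 2×7 is composite, so 2·7 ≡ 0 gives zero divisors (not an integral domain)
Commutative: Yes
Integral domain: No
Has unity: Yes

ℤ_14: Commutative=Yes, Unity=Yes


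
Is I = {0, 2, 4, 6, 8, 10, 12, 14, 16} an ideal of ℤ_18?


Check ideal conditions for I = {0, 2, 4, 6, 8, 10, 12, 14, 16} in ℤ_18:
(1) I is an additive subgroup? Yes
(2) For r ∈ ℤ_18 and a ∈ I: r·a ∈ I? Yes

Yes, I is an ideal of ℤ_18


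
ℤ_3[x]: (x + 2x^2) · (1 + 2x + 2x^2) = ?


Expand and collect like terms; reduce coefficients mod 3:
x^0: 0·1 = 0 ≡ 0 (mod 3)
x^1: 0·2 + 1·1 = 1 ≡ 1 (mod 3)
x^2: 0·2 + 1·2 + 2·1 = 4 ≡ 1 (mod 3)
x^3: 1·2 + 2·2 = 6 ≡ 0 (mod 3)
x^4: 2·2 = 4 ≡ 1 (mod 3)
Result: x + x^2 + x^4

f · g = x + x^2 + x^4


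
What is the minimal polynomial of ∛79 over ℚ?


∛79 satisfies x³ - 79 = 0, irreducible over ℚ (no rational root; 79 is not a perfect cube)

Minimal polynomial: x³ - 79


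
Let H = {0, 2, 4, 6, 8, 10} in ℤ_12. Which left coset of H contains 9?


9 + H = {9 + h (mod 12) : h ∈ H}
9+0=9, 9+2=11, 9+4=1, 9+6=3, 9+8=5, 9+10=7
9 + H = {1, 3, 5, 7, 9, 11} = 1 + H

9 + H = {1, 3, 5, 7, 9, 11}


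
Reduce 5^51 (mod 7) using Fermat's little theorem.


Fermat's little theorem: if p is prime and gcd(a,p)=1, then a^(p-1) ≡ 1 (mod p)
p = 7 is prime, gcd(5,7) = 1
Reduce exponent: 51 mod 6 = 3
So 5^51 ≡ 5^3 (mod 7)
5^3 mod 7 = 6

5^51 ≡ 6 (mod 7)


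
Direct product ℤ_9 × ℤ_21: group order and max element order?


|ℤ_9 × ℤ_21| = 9 × 21 = 189
Max element order = lcm(9,21) = 63
Cyclic? No (gcd=3)

|ℤ_9×ℤ_21| = 189, max element order = 63


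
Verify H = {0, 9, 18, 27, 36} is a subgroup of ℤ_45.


Subgroup test for H = {0, 9, 18, 27, 36} in (ℤ_45, +):
(1) 0 ∈ H? Yes
(2) Closure: for all a,b ∈ H, (a+b) mod 45 ∈ H? Yes
(3) Inverses: for all a ∈ H, -a mod 45 ∈ H? Yes

Yes, H is a subgroup of ℤ_45


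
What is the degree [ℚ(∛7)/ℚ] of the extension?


∛7 has minimal polynomial x³ - 7 (irreducible over ℚ since 7 is not a perfect cube)

[ℚ(∛7)/ℚ] = 3


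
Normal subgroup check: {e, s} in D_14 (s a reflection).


H = {e, s} in D_14 (s a reflection)
r·s·r⁻¹ = sr⁻² ≠ s for n ≥ 3, so {e, s} is not closed under conjugation

No, not a normal subgroup


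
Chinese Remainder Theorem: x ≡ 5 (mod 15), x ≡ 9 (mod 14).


m₁ = 15, m₂ = 14, gcd = 1, so CRT applies. M = m₁·m₂ = 210
Let M₁ = M/m₁ = 14, M₂ = M/m₂ = 15
Find y₁ ≡ M₁⁻¹ (mod m₁): 14⁻¹ ≡ 14 (mod 15)
Find y₂ ≡ M₂⁻¹ (mod m₂): 15⁻¹ ≡ 1 (mod 14)
x = a₁·M₁·y₁ + a₂·M₂·y₂ = 5·14·14 + 9·15·1 = 1115
Reduce mod 210: x ≡ 65
Check: 65 mod 15 = 5 ✓, 65 mod 14 = 9 ✓

x ≡ 65 (mod 210)


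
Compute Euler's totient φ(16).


φ(n) = count of k ∈ {1,...,n} with gcd(k,n)=1
Coprimes to 16: {1, 3, 5, 7, 9, 11, 13, 15}
Count: 8

φ(16) = 8


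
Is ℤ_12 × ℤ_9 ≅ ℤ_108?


Comparing ℤ_12 × ℤ_9 and ℤ_108:
gcd(12,9) = 3 ≠ 1. Max element order in ℤ_12×ℤ_9 is lcm(12,9) = 36 < 108, so it has no element of order 108

No, ℤ_12 × ℤ_9 ≇ ℤ_108


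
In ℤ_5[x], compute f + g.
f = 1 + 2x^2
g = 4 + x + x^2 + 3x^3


Add coefficients mod 5:
x^0: 1 + 4 = 0 (mod 5)
x^1: 0 + 1 = 1 (mod 5)
x^2: 2 + 1 = 3 (mod 5)
x^3: 0 + 3 = 3 (mod 5)
Result: x + 3x^2 + 3x^3

f + g = x + 3x^2 + 3x^3


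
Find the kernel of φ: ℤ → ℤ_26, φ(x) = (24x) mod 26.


Kernel = preimage of identity
ker(φ) = {x ∈ ℤ : 24x ≡ 0 (mod 26)}. gcd(24,26) = 2, so 24x ≡ 0 (mod 26) ⟺ x ≡ 0 (mod 26/2 = 13). Hence ker(φ) = 13ℤ

ker(φ) = 13ℤ


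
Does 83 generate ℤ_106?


g generates ℤ_n iff gcd(g, n) = 1
gcd(83, 106) = 1
Since gcd = 1, 83 is a generator.

Yes, 83 generates ℤ_106


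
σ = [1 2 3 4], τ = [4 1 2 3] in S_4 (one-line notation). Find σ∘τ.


σ∘τ: apply τ first, then σ
1 →τ 4 →σ 4
2 →τ 1 →σ 1
3 →τ 2 →σ 2
4 →τ 3 →σ 3

σ∘τ = [4 1 2 3]


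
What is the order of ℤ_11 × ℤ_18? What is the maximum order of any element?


|ℤ_11 × ℤ_18| = 11 × 18 = 198
Max element order = lcm(11,18) = 198
Cyclic? Yes (gcd=1)

|ℤ_11×ℤ_18| = 198, max element order = 198


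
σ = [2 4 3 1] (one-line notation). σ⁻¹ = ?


To find σ⁻¹, swap domain and range:
σ(1) = 2 → σ⁻¹(2) = 1
σ(2) = 4 → σ⁻¹(4) = 2
σ(3) = 3 → σ⁻¹(3) = 3
σ(4) = 1 → σ⁻¹(1) = 4

σ⁻¹ = [4 1 3 2]


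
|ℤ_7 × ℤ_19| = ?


|A × B| = |A| · |B|
|ℤ_7 × ℤ_19| = 7 × 19 = 133

|ℤ_7 × ℤ_19| = 133


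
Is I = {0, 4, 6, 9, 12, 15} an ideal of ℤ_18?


Check ideal conditions for I = {0, 4, 6, 9, 12, 15} in ℤ_18:
(1) I is an additive subgroup? No
(2) For r ∈ ℤ_18 and a ∈ I: r·a ∈ I? No  [counterexample: r=2, a=4, r·a mod 18 = 8 ∉ I]

No, I is not an ideal of ℤ_18


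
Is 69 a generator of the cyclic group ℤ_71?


g generates ℤ_n iff gcd(g, n) = 1
gcd(69, 71) = 1
Since gcd = 1, 69 is a generator.

Yes, 69 generates ℤ_71


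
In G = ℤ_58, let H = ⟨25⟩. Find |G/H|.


|⟨25⟩| = n / gcd(25, 58) = 58 / 1 = 58
H is normal (ℤ_58 is abelian).
|G/H| = |G| / |H| = 58 / 58 = 1

|G/H| = 1


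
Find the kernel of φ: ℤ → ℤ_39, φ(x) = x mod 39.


Kernel = preimage of identity
ker(φ) = {x ∈ ℤ : x ≡ 0 (mod 39)} = 39ℤ = {0, ±39, ±78, ...}

ker(φ) = 39ℤ


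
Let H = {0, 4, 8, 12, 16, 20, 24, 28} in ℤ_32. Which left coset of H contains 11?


11 + H = {11 + h (mod 32) : h ∈ H}
11+0=11, 11+4=15, 11+8=19, 11+12=23, 11+16=27, 11+20=31, 11+24=3, 11+28=7
11 + H = {3, 7, 11, 15, 19, 23, 27, 31} = 3 + H

11 + H = {3, 7, 11, 15, 19, 23, 27, 31}


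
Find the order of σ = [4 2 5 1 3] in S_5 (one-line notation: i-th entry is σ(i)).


Cycle decomposition: (1 4) (3 5)
Cycle lengths: 2, 2
Order = lcm(2, 2) = 2

ord(σ) = 2


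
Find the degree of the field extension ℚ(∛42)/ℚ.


∛42 has minimal polynomial x³ - 42 (irreducible over ℚ since 42 is not a perfect cube)

[ℚ(∛42)/ℚ] = 3


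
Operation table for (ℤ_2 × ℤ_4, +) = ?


Elements: {(0,0), (0,1), (0,2), (0,3), (1,0), (1,1), (1,2), (1,3)}
Operation: componentwise addition mod (2, 4)
Entry (a, b) = ((a₁+b₁) mod 2, (a₂+b₂) mod 4)

Cayley table:
      | (0,0) | (0,1) | (0,2) | (0,3) | (1,0) | (1,1) | (1,2) | (1,3)
(0,0) | (0,0) | (0,1) | (0,2) | (0,3) | (1,0) | (1,1) | (1,2) | (1,3)
(0,1) | (0,1) | (0,2) | (0,3) | (0,0) | (1,1) | (1,2) | (1,3) | (1,0)
(0,2) | (0,2) | (0,3) | (0,0) | (0,1) | (1,2) | (1,3) | (1,0) | (1,1)
(0,3) | (0,3) | (0,0) | (0,1) | (0,2) | (1,3) | (1,0) | (1,1) | (1,2)
(1,0) | (1,0) | (1,1) | (1,2) | (1,3) | (0,0) | (0,1) | (0,2) | (0,3)
(1,1) | (1,1) | (1,2) | (1,3) | (1,0) | (0,1) | (0,2) | (0,3) | (0,0)
(1,2) | (1,2) | (1,3) | (1,0) | (1,1) | (0,2) | (0,3) | (0,0) | (0,1)
(1,3) | (1,3) | (1,0) | (1,1) | (1,2) | (0,3) | (0,0) | (0,1) | (0,2)


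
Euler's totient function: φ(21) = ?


φ(n) = count of k ∈ {1,...,n} with gcd(k,n)=1
Coprimes to 21: {1, 2, 4, 5, 8, 10, 11, 13, 16, 17, 19, 20}
Count: 12

φ(21) = 12


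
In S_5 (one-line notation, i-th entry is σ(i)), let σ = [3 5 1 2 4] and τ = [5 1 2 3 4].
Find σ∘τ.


σ∘τ: apply τ first, then σ
1 →τ 5 →σ 4
2 →τ 1 →σ 3
3 →τ 2 →σ 5
4 →τ 3 →σ 1
5 →τ 4 →σ 2

σ∘τ = [4 3 5 1 2]


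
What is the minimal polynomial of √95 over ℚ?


√95 satisfies x² - 95 = 0, irreducible over ℚ since 95 is squarefree

Minimal polynomial: x² - 95


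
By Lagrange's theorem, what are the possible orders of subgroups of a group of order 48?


Lagrange's theorem: |H| divides |G|
|G| = 48
Divisors of 48: 1, 2, 3, 4, 6, 8, 12, 16, 24, 48

Possible subgroup orders: {1, 2, 3, 4, 6, 8, 12, 16, 24, 48}


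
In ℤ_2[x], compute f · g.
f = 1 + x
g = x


Expand and collect like terms; reduce coefficients mod 2:
x^0: 1·0 = 0 ≡ 0 (mod 2)
x^1: 1·1 + 1·0 = 1 ≡ 1 (mod 2)
x^2: 1·1 = 1 ≡ 1 (mod 2)
Result: x + x^2

f · g = x + x^2


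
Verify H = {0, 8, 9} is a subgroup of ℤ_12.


Subgroup test for H = {0, 8, 9} in (ℤ_12, +):
(1) 0 ∈ H? Yes
(2) Closure: for all a,b ∈ H, (a+b) mod 12 ∈ H? No  [counterexample: 8 + 8 = 4 ∉ H]
(3) Inverses: for all a ∈ H, -a mod 12 ∈ H? No

No, H is not a subgroup of ℤ_12


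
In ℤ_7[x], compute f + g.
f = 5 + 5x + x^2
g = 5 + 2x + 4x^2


Add coefficients mod 7:
x^0: 5 + 5 = 3 (mod 7)
x^1: 5 + 2 = 0 (mod 7)
x^2: 1 + 4 = 5 (mod 7)
Result: 3 + 5x^2

f + g = 3 + 5x^2


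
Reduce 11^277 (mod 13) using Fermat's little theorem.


Fermat's little theorem: if p is prime and gcd(a,p)=1, then a^(p-1) ≡ 1 (mod p)
p = 13 is prime, gcd(11,13) = 1
Reduce exponent: 277 mod 12 = 1
So 11^277 ≡ 11^1 (mod 13)
11^1 mod 13 = 11

11^277 ≡ 11 (mod 13)


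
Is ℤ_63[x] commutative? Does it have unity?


ℤ_63 has zero divisors (3·21 ≡ 0), and these lift to constant zero divisors in ℤ_63[x]; so not an integral domain
Commutative: Yes
Integral domain: No
Has unity: Yes

ℤ_63[x]: Commutative=Yes, Unity=Yes


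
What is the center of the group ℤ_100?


Z(G) = {g ∈ G | gx = xg for all x ∈ G}
ℤ_100 is abelian, so Z(G) = G

Z(ℤ_100) = ℤ_100


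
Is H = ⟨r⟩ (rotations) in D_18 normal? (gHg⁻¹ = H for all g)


H = ⟨r⟩ (rotations) in D_18
The rotation subgroup ⟨r⟩ has index 2 in D_18, so it is normal

Yes, normal subgroup


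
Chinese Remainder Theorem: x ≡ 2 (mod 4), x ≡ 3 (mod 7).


m₁ = 4, m₂ = 7, gcd = 1, so CRT applies. M = m₁·m₂ = 28
Let M₁ = M/m₁ = 7, M₂ = M/m₂ = 4
Find y₁ ≡ M₁⁻¹ (mod m₁): 7⁻¹ ≡ 3 (mod 4)
Find y₂ ≡ M₂⁻¹ (mod m₂): 4⁻¹ ≡ 2 (mod 7)
x = a₁·M₁·y₁ + a₂·M₂·y₂ = 2·7·3 + 3·4·2 = 66
Reduce mod 28: x ≡ 10
Check: 10 mod 4 = 2 ✓, 10 mod 7 = 3 ✓

x ≡ 10 (mod 28)


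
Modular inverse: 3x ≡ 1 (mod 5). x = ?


Use the extended Euclidean algorithm to write 1 = 3·s + 5·t; then s mod 5 is the inverse.
Euclidean algorithm:
  3 = 0·5 + 3
  5 = 1·3 + 2
  3 = 1·2 + 1
  2 = 2·1 + 0
gcd(3,5) = 1
Back-substitution gives: 3·(2) + 5·(-1) = 1
So 3⁻¹ ≡ 2 ≡ 2 (mod 5)
Check: 3 × 2 = 6 ≡ 1 (mod 5) ✓

3⁻¹ ≡ 2 (mod 5)


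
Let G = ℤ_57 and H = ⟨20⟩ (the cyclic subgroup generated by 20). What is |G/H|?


|⟨20⟩| = n / gcd(20, 57) = 57 / 1 = 57
H is normal (ℤ_57 is abelian).
|G/H| = |G| / |H| = 57 / 57 = 1

|G/H| = 1


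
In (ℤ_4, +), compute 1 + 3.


Operation: addition mod 4
1 + 3 = (a + b) mod 4 with a = 1, b = 3

1 + 3 = 0


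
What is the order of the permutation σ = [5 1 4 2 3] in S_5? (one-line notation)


Cycle decomposition: (1 5 3 4 2)
Cycle lengths: 5
Order = lcm(5) = 5

ord(σ) = 5


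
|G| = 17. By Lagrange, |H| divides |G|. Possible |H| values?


Lagrange's theorem: |H| divides |G|
|G| = 17
Divisors of 17: 1, 17

Possible subgroup orders: {1, 17}


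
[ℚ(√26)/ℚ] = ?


√26 has minimal polynomial x² - 26 (irreducible over ℚ since 26 is squarefree)

[ℚ(√26)/ℚ] = 2


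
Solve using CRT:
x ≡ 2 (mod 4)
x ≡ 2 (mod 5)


m₁ = 4, m₂ = 5, gcd = 1, so CRT applies. M = m₁·m₂ = 20
Let M₁ = M/m₁ = 5, M₂ = M/m₂ = 4
Find y₁ ≡ M₁⁻¹ (mod m₁): 5⁻¹ ≡ 1 (mod 4)
Find y₂ ≡ M₂⁻¹ (mod m₂): 4⁻¹ ≡ 4 (mod 5)
x = a₁·M₁·y₁ + a₂·M₂·y₂ = 2·5·1 + 2·4·4 = 42
Reduce mod 20: x ≡ 2
Check: 2 mod 4 = 2 ✓, 2 mod 5 = 2 ✓

x ≡ 2 (mod 20)


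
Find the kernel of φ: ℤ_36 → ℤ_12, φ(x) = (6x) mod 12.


Kernel = preimage of identity
ker(φ) = {x ∈ ℤ_36 : 6x ≡ 0 (mod 12)}. Since 12 | 36, φ is well-defined. The kernel is the cyclic subgroup ⟨2⟩ of ℤ_36 (order 18), i.e. {0, 2, 4, 6, 8, 10, 12, 14, 16, 18, 20, 22, 24, 26, 28, 30, 32, 34}

ker(φ) = {0, 2, 4, 6, 8, 10, 12, 14, 16, 18, 20, 22, 24, 26, 28, 30, 32, 34}


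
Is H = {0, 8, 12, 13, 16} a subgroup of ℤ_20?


Subgroup test for H = {0, 8, 12, 13, 16} in (ℤ_20, +):
(1) 0 ∈ H? Yes
(2) Closure: for all a,b ∈ H, (a+b) mod 20 ∈ H? No  [counterexample: 8 + 13 = 1 ∉ H]
(3) Inverses: for all a ∈ H, -a mod 20 ∈ H? No

No, H is not a subgroup of ℤ_20


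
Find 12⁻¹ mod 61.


Use the extended Euclidean algorithm to write 1 = 12·s + 61·t; then s mod 61 is the inverse.
Euclidean algorithm:
  12 = 0·61 + 12
  61 = 5·12 + 1
  12 = 12·1 + 0
gcd(12,61) = 1
Back-substitution gives: 12·(-5) + 61·(1) = 1
So 12⁻¹ ≡ -5 ≡ 56 (mod 61)
Check: 12 × 56 = 672 ≡ 1 (mod 61) ✓

12⁻¹ ≡ 56 (mod 61)


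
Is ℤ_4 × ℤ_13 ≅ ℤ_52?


Comparing ℤ_4 × ℤ_13 and ℤ_52:
gcd(4,13) = 1, so ℤ_4 × ℤ_13 ≅ ℤ_52 (CRT)

Yes, ℤ_4 × ℤ_13 ≅ ℤ_52


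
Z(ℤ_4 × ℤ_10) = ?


Z(G) = {g ∈ G | gx = xg for all x ∈ G}
Direct product of abelian groups is abelian, so Z(G) = G

Z(ℤ_4 × ℤ_10) = ℤ_4 × ℤ_10


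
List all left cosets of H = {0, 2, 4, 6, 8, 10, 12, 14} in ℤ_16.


H = {0, 2, 4, 6, 8, 10, 12, 14}, |H| = 8
Number of cosets = |G|/|H| = 16/8 = 2
0 + H = {0, 2, 4, 6, 8, 10, 12, 14}
1 + H = {1, 3, 5, 7, 9, 11, 13, 15}

Cosets: 0+H={0,2,4,6,8,10,12,14}; 1+H={1,3,5,7,9,11,13,15}


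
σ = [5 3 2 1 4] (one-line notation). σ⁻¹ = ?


To find σ⁻¹, swap domain and range:
σ(1) = 5 → σ⁻¹(5) = 1
σ(2) = 3 → σ⁻¹(3) = 2
σ(3) = 2 → σ⁻¹(2) = 3
σ(4) = 1 → σ⁻¹(1) = 4
σ(5) = 4 → σ⁻¹(4) = 5

σ⁻¹ = [4 3 2 5 1]


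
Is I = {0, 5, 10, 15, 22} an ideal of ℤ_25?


Check ideal conditions for I = {0, 5, 10, 15, 22} in ℤ_25:
(1) I is an additive subgroup? No
(2) For r ∈ ℤ_25 and a ∈ I: r·a ∈ I? No  [counterexample: r=2, a=10, r·a mod 25 = 20 ∉ I]

No, I is not an ideal of ℤ_25


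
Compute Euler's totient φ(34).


Factor n: 34 = 2 × 17
φ(n) = n · ∏(1 - 1/p) over distinct primes p | n
φ(34) = 34 · (1 - 1/2) · (1 - 1/17) = 16

φ(34) = 16


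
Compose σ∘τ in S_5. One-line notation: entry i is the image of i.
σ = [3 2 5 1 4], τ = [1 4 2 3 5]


σ∘τ: apply τ first, then σ
1 →τ 1 →σ 3
2 →τ 4 →σ 1
3 →τ 2 →σ 2
4 →τ 3 →σ 5
5 →τ 5 →σ 4

σ∘τ = [3 1 2 5 4]


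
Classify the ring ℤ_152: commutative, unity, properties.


ℤ_152 is a commutative ring with unity 1; 152 = 2×76 is composite, so 2·76 ≡ 0 gives zero divisors (not an integral domain)
Commutative: Yes
Integral domain: No
Has unity: Yes

ℤ_152: Commutative=Yes, Unity=Yes


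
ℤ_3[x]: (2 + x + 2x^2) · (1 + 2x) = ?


Expand and collect like terms; reduce coefficients mod 3:
x^0: 2·1 = 2 ≡ 2 (mod 3)
x^1: 2·2 + 1·1 = 5 ≡ 2 (mod 3)
x^2: 1·2 + 2·1 = 4 ≡ 1 (mod 3)
x^3: 2·2 = 4 ≡ 1 (mod 3)
Result: 2 + 2x + x^2 + x^3

f · g = 2 + 2x + x^2 + x^3


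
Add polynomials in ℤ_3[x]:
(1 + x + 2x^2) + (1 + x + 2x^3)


Add coefficients mod 3:
x^0: 1 + 1 = 2 (mod 3)
x^1: 1 + 1 = 2 (mod 3)
x^2: 2 + 0 = 2 (mod 3)
x^3: 0 + 2 = 2 (mod 3)
Result: 2 + 2x + 2x^2 + 2x^3

f + g = 2 + 2x + 2x^2 + 2x^3


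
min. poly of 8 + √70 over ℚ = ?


Let α = 8 + √70. Then α - 8 = √70, so (α - 8)² = 70, giving α² - 16α - 6 = 0. Degree 2 and α ∉ ℚ, so this is the minimal polynomial.

Minimal polynomial: x² - 16x - 6


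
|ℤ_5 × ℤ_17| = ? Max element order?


|ℤ_5 × ℤ_17| = 5 × 17 = 85
Max element order = lcm(5,17) = 85
Cyclic? Yes (gcd=1)

|ℤ_5×ℤ_17| = 85, max element order = 85


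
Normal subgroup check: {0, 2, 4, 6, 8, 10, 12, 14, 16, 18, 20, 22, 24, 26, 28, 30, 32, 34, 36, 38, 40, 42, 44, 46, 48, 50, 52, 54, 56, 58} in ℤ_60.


H = {0, 2, 4, 6, 8, 10, 12, 14, 16, 18, 20, 22, 24, 26, 28, 30, 32, 34, 36, 38, 40, 42, 44, 46, 48, 50, 52, 54, 56, 58} in ℤ_60
ℤ_60 is abelian; every subgroup of an abelian group is normal

Yes, normal subgroup


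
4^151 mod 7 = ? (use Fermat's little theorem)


Fermat's little theorem: if p is prime and gcd(a,p)=1, then a^(p-1) ≡ 1 (mod p)
p = 7 is prime, gcd(4,7) = 1
Reduce exponent: 151 mod 6 = 1
So 4^151 ≡ 4^1 (mod 7)
4^1 mod 7 = 4

4^151 ≡ 4 (mod 7)


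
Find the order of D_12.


|D_n| = 2n (n rotations and n reflections)
|D_12| = 2×12 = 24

|D_12| = 24


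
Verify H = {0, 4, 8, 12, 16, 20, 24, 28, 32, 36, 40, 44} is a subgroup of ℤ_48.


Subgroup test for H = {0, 4, 8, 12, 16, 20, 24, 28, 32, 36, 40, 44} in (ℤ_48, +):
(1) 0 ∈ H? Yes
(2) Closure: for all a,b ∈ H, (a+b) mod 48 ∈ H? Yes
(3) Inverses: for all a ∈ H, -a mod 48 ∈ H? Yes

Yes, H is a subgroup of ℤ_48


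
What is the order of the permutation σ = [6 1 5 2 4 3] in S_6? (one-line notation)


Cycle decomposition: (1 6 3 5 4 2)
Cycle lengths: 6
Order = lcm(6) = 6

ord(σ) = 6


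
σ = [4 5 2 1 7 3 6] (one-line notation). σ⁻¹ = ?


To find σ⁻¹, swap domain and range:
σ(1) = 4 → σ⁻¹(4) = 1
σ(2) = 5 → σ⁻¹(5) = 2
σ(3) = 2 → σ⁻¹(2) = 3
σ(4) = 1 → σ⁻¹(1) = 4
σ(5) = 7 → σ⁻¹(7) = 5
σ(6) = 3 → σ⁻¹(3) = 6
σ(7) = 6 → σ⁻¹(6) = 7

σ⁻¹ = [4 3 6 1 2 7 5]


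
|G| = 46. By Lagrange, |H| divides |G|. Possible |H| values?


Lagrange's theorem: |H| divides |G|
|G| = 46
Divisors of 46: 1, 2, 23, 46

Possible subgroup orders: {1, 2, 23, 46}


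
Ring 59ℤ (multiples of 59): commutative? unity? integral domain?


59ℤ is a commutative ring under +,× but has no multiplicative identity (1 ∉ 59ℤ); it has no zero divisors, but without unity it is not an integral domain
Commutative: Yes
Integral domain: No
Has unity: No

59ℤ (multiples of 59): Commutative=Yes, Unity=No


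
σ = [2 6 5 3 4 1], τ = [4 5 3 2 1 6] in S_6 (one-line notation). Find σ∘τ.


σ∘τ: apply τ first, then σ
1 →τ 4 →σ 3
2 →τ 5 →σ 4
3 →τ 3 →σ 5
4 →τ 2 →σ 6
5 →τ 1 →σ 2
6 →τ 6 →σ 1

σ∘τ = [3 4 5 6 2 1]


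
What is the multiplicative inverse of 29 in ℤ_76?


Use the extended Euclidean algorithm to write 1 = 29·s + 76·t; then s mod 76 is the inverse.
Euclidean algorithm:
  29 = 0·76 + 29
  76 = 2·29 + 18
  29 = 1·18 + 11
  18 = 1·11 + 7
  11 = 1·7 + 4
  7 = 1·4 + 3
  4 = 1·3 + 1
  3 = 3·1 + 0
gcd(29,76) = 1
Back-substitution gives: 29·(21) + 76·(-8) = 1
So 29⁻¹ ≡ 21 ≡ 21 (mod 76)
Check: 29 × 21 = 609 ≡ 1 (mod 76) ✓

29⁻¹ ≡ 21 (mod 76)


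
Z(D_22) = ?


Z(G) = {g ∈ G | gx = xg for all x ∈ G}
For even n, Z(D_n) = {e, r^(n/2)}: the 180° rotation r^11 commutes with every reflection and rotation

Z(D_22) = {e, r^11}


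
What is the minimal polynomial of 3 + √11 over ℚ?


Let α = 3 + √11. Then α - 3 = √11, so (α - 3)² = 11, giving α² - 6α - 2 = 0. Degree 2 and α ∉ ℚ, so this is the minimal polynomial.

Minimal polynomial: x² - 6x - 2


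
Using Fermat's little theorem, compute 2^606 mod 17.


Fermat's little theorem: if p is prime and gcd(a,p)=1, then a^(p-1) ≡ 1 (mod p)
p = 17 is prime, gcd(2,17) = 1
Reduce exponent: 606 mod 16 = 14
So 2^606 ≡ 2^14 (mod 17)
2^14 mod 17 = 13

2^606 ≡ 13 (mod 17)


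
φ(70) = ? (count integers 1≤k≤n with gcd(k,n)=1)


Factor n: 70 = 2 × 5 × 7
φ(n) = n · ∏(1 - 1/p) over distinct primes p | n
φ(70) = 70 · (1 - 1/2) · (1 - 1/5) · (1 - 1/7) = 24

φ(70) = 24


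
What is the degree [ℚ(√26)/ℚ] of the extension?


√26 has minimal polynomial x² - 26 (irreducible over ℚ since 26 is squarefree)

[ℚ(√26)/ℚ] = 2


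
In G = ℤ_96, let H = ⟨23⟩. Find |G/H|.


|⟨23⟩| = n / gcd(23, 96) = 96 / 1 = 96
H is normal (ℤ_96 is abelian).
|G/H| = |G| / |H| = 96 / 96 = 1

|G/H| = 1


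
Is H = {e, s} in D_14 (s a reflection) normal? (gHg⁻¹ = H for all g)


H = {e, s} in D_14 (s a reflection)
r·s·r⁻¹ = sr⁻² ≠ s for n ≥ 3, so {e, s} is not closed under conjugation

No, not a normal subgroup


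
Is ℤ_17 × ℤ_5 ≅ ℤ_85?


Comparing ℤ_17 × ℤ_5 and ℤ_85:
gcd(17,5) = 1, so ℤ_17 × ℤ_5 ≅ ℤ_85 (CRT)

Yes, ℤ_17 × ℤ_5 ≅ ℤ_85


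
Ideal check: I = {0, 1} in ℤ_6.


Check ideal conditions for I = {0, 1} in ℤ_6:
(1) I is an additive subgroup? No
(2) For r ∈ ℤ_6 and a ∈ I: r·a ∈ I? No  [counterexample: r=2, a=1, r·a mod 6 = 2 ∉ I]

No, I is not an ideal of ℤ_6


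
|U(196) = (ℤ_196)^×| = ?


U(n) is the group of units mod n; |U(n)| = φ(n)
|U(196)| = φ(196) = 84

|U(196) = (ℤ_196)^×| = 84


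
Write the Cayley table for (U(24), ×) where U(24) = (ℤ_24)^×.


Elements: {1, 5, 7, 11, 13, 17, 19, 23}
Operation: multiplication mod 24
Entry (a, b) = (a × b) mod 24

Cayley table:
   |  1 |  5 |  7 | 11 | 13 | 17 | 19 | 23
 1 |  1 |  5 |  7 | 11 | 13 | 17 | 19 | 23
 5 |  5 |  1 | 11 |  7 | 17 | 13 | 23 | 19
 7 |  7 | 11 |  1 |  5 | 19 | 23 | 13 | 17
11 | 11 |  7 |  5 |  1 | 23 | 19 | 17 | 13
13 | 13 | 17 | 19 | 23 |  1 |  5 |  7 | 11
17 | 17 | 13 | 23 | 19 |  5 |  1 | 11 |  7
19 | 19 | 23 | 13 | 17 |  7 | 11 |  1 |  5
23 | 23 | 19 | 17 | 13 | 11 |  7 |  5 |  1


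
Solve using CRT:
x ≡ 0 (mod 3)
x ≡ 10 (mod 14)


m₁ = 3, m₂ = 14, gcd = 1, so CRT applies. M = m₁·m₂ = 42
Let M₁ = M/m₁ = 14, M₂ = M/m₂ = 3
Find y₁ ≡ M₁⁻¹ (mod m₁): 14⁻¹ ≡ 2 (mod 3)
Find y₂ ≡ M₂⁻¹ (mod m₂): 3⁻¹ ≡ 5 (mod 14)
x = a₁·M₁·y₁ + a₂·M₂·y₂ = 0·14·2 + 10·3·5 = 150
Reduce mod 42: x ≡ 24
Check: 24 mod 3 = 0 ✓, 24 mod 14 = 10 ✓

x ≡ 24 (mod 42)


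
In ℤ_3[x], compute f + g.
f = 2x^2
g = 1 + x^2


Add coefficients mod 3:
x^0: 0 + 1 = 1 (mod 3)
x^1: 0 + 0 = 0 (mod 3)
x^2: 2 + 1 = 0 (mod 3)
Result: 1

f + g = 1


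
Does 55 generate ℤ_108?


g generates ℤ_n iff gcd(g, n) = 1
gcd(55, 108) = 1
Since gcd = 1, 55 is a generator.

Yes, 55 generates ℤ_108


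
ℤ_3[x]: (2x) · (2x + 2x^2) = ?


Expand and collect like terms; reduce coefficients mod 3:
x^0: 0·0 = 0 ≡ 0 (mod 3)
x^1: 0·2 + 2·0 = 0 ≡ 0 (mod 3)
x^2: 0·2 + 2·2 = 4 ≡ 1 (mod 3)
x^3: 2·2 = 4 ≡ 1 (mod 3)
Result: x^2 + x^3

f · g = x^2 + x^3


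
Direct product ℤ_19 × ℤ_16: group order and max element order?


|ℤ_19 × ℤ_16| = 19 × 16 = 304
Max element order = lcm(19,16) = 304
Cyclic? Yes (gcd=1)

|ℤ_19×ℤ_16| = 304, max element order = 304


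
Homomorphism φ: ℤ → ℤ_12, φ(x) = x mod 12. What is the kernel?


Kernel = preimage of identity
ker(φ) = {x ∈ ℤ : x ≡ 0 (mod 12)} = 12ℤ = {0, ±12, ±24, ...}

ker(φ) = 12ℤ
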